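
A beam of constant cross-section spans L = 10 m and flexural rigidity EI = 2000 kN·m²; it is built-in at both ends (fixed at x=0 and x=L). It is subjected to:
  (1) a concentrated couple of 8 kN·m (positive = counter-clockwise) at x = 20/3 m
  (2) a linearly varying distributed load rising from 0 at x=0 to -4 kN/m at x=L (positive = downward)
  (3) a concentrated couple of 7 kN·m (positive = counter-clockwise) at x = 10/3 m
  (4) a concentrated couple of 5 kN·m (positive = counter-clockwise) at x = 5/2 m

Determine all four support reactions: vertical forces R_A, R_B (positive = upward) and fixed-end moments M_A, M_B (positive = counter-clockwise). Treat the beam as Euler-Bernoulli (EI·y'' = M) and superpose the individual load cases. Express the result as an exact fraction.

R_A = -55/16 kN, M_A = -557/48 kN·m, R_B = -265/16 kN, M_B = 1147/48 kN·m

Load 1 — applied couple M₀=8 kN·m at a=20/3 m (b=L-a=10/3):
  R_A = 6M₀ab/L³ = 6·8·(20/3)·(10/3)/10³ = 16/15 kN
  M_A = M₀b(2a-b)/L² = 8·(10/3)·(2·(20/3)-(10/3))/10² = 8/3 kN·m
  R_B = -6M₀ab/L³ = -6·8·(20/3)·(10/3)/10³ = -16/15 kN
  M_B = M₀a(2b-a)/L² = 8·(20/3)·(2·(10/3)-(20/3))/10² = 0 kN·m
Load 2 — triangular load w₀=-4 kN/m (0→w₀ over full span):
  R_A = 3w₀L/20 = 3·(-4)·10/20 = -6 kN
  M_A = w₀L²/30 = (-4)·10²/30 = -40/3 kN·m
  R_B = 7w₀L/20 = 7·(-4)·10/20 = -14 kN
  M_B = -w₀L²/20 = -(-4)·10²/20 = 20 kN·m
Load 3 — applied couple M₀=7 kN·m at a=10/3 m (b=L-a=20/3):
  R_A = 6M₀ab/L³ = 6·7·(10/3)·(20/3)/10³ = 14/15 kN
  M_A = M₀b(2a-b)/L² = 7·(20/3)·(2·(10/3)-(20/3))/10² = 0 kN·m
  R_B = -6M₀ab/L³ = -6·7·(10/3)·(20/3)/10³ = -14/15 kN
  M_B = M₀a(2b-a)/L² = 7·(10/3)·(2·(20/3)-(10/3))/10² = 7/3 kN·m
Load 4 — applied couple M₀=5 kN·m at a=5/2 m (b=L-a=15/2):
  R_A = 6M₀ab/L³ = 6·5·(5/2)·(15/2)/10³ = 9/16 kN
  M_A = M₀b(2a-b)/L² = 5·(15/2)·(2·(5/2)-(15/2))/10² = -15/16 kN·m
  R_B = -6M₀ab/L³ = -6·5·(5/2)·(15/2)/10³ = -9/16 kN
  M_B = M₀a(2b-a)/L² = 5·(5/2)·(2·(15/2)-(5/2))/10² = 25/16 kN·m
Superposition: R_A = -55/16 kN, M_A = -557/48 kN·m, R_B = -265/16 kN, M_B = 1147/48 kN·m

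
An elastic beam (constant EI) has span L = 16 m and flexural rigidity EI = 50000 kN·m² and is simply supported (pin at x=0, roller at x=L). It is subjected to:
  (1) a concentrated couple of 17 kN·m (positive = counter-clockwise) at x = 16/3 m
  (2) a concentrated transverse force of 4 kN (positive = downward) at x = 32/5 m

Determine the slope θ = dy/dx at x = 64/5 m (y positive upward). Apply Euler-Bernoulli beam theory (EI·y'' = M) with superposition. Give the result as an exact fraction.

θ(64/5) = 3427/7031250 rad

Load 1 — applied couple M₀=17 kN·m at a=16/3 m (b=L-a=32/3):
  θ_1 = (M₀x²/(2L)-M₀(x-a)+C₁)/EI  [x>a] with C₁=M₀(3b²-L²)/(6L)=136/9 = (17·(64/5)²/(2·16)-17·((64/5)-(16/3))+(136/9))/50000 = -697/1406250 rad
Load 2 — point force P=4 kN at a=32/5 m (b=L-a=48/5):
  θ_2 = -Pa(2L²-6Lx+3x²+a²)/(6LEI)  [x>a] = -4·(32/5)·(2·16²-6·16·(64/5)+3·(64/5)²+(32/5)²)/(6·16·50000) = 384/390625 rad
Superposition: θ = Σ θ_i = 3427/7031250 rad ≈ 0.000487 rad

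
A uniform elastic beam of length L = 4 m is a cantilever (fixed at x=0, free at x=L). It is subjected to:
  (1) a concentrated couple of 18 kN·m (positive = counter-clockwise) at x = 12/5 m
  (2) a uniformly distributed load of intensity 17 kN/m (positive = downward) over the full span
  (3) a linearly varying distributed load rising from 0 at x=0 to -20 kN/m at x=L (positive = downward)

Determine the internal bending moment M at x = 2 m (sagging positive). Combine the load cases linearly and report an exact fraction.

M(2) = 52/3 kN·m

Load 1 — applied couple M₀=18 kN·m at a=12/5 m (b=L-a=8/5):
  M_1 = M₀  [x≤a] = 18 = 18 kN·m
Load 2 — uniform load w=17 kN/m over full span:
  M_2 = -w(L-x)²/2 = -17·(4-2)²/2 = -34 kN·m
Load 3 — triangular load w₀=-20 kN/m (0→w₀ over full span):
  M_3 = w₀Lx/2 - w₀L²/3 - w₀x³/(6L) = (-20)·4·2/2 - (-20)·4²/3 - (-20)·2³/(6·4) = 100/3 kN·m
Superposition: M = Σ M_i = 52/3 kN·m ≈ 17.333333 kN·m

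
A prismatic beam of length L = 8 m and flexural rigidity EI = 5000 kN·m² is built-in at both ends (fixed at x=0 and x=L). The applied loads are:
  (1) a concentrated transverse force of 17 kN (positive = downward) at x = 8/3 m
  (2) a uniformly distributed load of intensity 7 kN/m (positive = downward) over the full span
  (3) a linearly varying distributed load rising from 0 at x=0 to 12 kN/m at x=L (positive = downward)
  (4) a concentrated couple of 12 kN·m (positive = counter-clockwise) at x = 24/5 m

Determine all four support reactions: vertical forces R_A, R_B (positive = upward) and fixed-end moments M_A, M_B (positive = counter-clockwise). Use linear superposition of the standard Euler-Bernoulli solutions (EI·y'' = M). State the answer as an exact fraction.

Load 1 — point force P=17 kN at a=8/3 m (b=L-a=16/3):
  R_A = Pb²(3a+b)/L³ = 17·(16/3)²·(3·(8/3)+(16/3))/8³ = 340/27 kN
  M_A = Pab²/L² = 17·(8/3)·(16/3)²/8² = 544/27 kN·m
  R_B = Pa²(a+3b)/L³ = 17·(8/3)²·((8/3)+3·(16/3))/8³ = 119/27 kN
  M_B = -Pa²b/L² = -17·(8/3)²·(16/3)/8² = -272/27 kN·m
Load 2 — uniform load w=7 kN/m over full span:
  R_A = wL/2 = 7·8/2 = 28 kN
  M_A = wL²/12 = 7·8²/12 = 112/3 kN·m
  R_B = wL/2 = 7·8/2 = 28 kN
  M_B = -wL²/12 = -7·8²/12 = -112/3 kN·m
Load 3 — triangular load w₀=12 kN/m (0→w₀ over full span):
  R_A = 3w₀L/20 = 3·12·8/20 = 72/5 kN
  M_A = w₀L²/30 = 12·8²/30 = 128/5 kN·m
  R_B = 7w₀L/20 = 7·12·8/20 = 168/5 kN
  M_B = -w₀L²/20 = -12·8²/20 = -192/5 kN·m
Load 4 — applied couple M₀=12 kN·m at a=24/5 m (b=L-a=16/5):
  R_A = 6M₀ab/L³ = 6·12·(24/5)·(16/5)/8³ = 54/25 kN
  M_A = M₀b(2a-b)/L² = 12·(16/5)·(2·(24/5)-(16/5))/8² = 96/25 kN·m
  R_B = -6M₀ab/L³ = -6·12·(24/5)·(16/5)/8³ = -54/25 kN
  M_B = M₀a(2b-a)/L² = 12·(24/5)·(2·(16/5)-(24/5))/8² = 36/25 kN·m
Superposition: R_A = 38578/675 kN, M_A = 58672/675 kN·m, R_B = 43097/675 kN, M_B = -56948/675 kN·m

R_A = 38578/675 kN, M_A = 58672/675 kN·m, R_B = 43097/675 kN, M_B = -56948/675 kN·m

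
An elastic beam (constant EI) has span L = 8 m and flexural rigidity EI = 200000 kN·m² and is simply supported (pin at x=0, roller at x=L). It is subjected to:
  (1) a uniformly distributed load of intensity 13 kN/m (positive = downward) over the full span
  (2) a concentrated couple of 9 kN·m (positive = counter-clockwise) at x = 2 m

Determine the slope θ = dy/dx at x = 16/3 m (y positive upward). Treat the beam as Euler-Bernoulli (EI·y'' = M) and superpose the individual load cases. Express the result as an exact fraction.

θ(16/3) = 41401/64800000 rad

Load 1 — uniform load w=13 kN/m over full span:
  θ_1 = -w(L³-6Lx²+4x³)/(24EI) = -13·(8³-6·8·(16/3)²+4·(16/3)³)/(24·200000) = 169/253125 rad
Load 2 — applied couple M₀=9 kN·m at a=2 m (b=L-a=6):
  θ_2 = (M₀x²/(2L)-M₀(x-a)+C₁)/EI  [x>a] with C₁=M₀(3b²-L²)/(6L)=33/4 = (9·(16/3)²/(2·8)-9·((16/3)-2)+(33/4))/200000 = -23/800000 rad
Superposition: θ = Σ θ_i = 41401/64800000 rad ≈ 0.000639 rad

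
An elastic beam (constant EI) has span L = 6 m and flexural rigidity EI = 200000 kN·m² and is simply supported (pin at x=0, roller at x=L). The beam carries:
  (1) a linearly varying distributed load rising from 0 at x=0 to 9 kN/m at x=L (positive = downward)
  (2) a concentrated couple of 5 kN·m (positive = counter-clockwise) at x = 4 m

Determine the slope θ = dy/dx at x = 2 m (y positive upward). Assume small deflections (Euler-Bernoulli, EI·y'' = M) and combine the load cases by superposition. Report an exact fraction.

θ(2) = -337/3000000 rad

Load 1 — triangular load w₀=9 kN/m (0→w₀ over full span):
  θ_1 = -w₀(7L⁴-30L²x²+15x⁴)/(360LEI) = -9·(7·6⁴-30·6²·2²+15·2⁴)/(360·6·200000) = -13/125000 rad
Load 2 — applied couple M₀=5 kN·m at a=4 m (b=L-a=2):
  θ_2 = (M₀x²/(2L)+C₁)/EI  [x≤a] with C₁=M₀(3b²-L²)/(6L)=-10/3 = (5·2²/(2·6)+(-10/3))/200000 = -1/120000 rad
Superposition: θ = Σ θ_i = -337/3000000 rad ≈ -0.000112 rad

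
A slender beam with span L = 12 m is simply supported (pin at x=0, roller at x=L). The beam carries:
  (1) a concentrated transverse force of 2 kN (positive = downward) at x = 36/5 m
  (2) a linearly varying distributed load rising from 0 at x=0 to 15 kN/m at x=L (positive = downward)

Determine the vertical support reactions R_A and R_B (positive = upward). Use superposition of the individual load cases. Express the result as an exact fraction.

R_A = 154/5 kN, R_B = 306/5 kN

Load 1 — point force P=2 kN at a=36/5 m (b=L-a=24/5):
  R_A = Pb/L = 2·(24/5)/12 = 4/5 kN
  R_B = Pa/L = 2·(36/5)/12 = 6/5 kN
Load 2 — triangular load w₀=15 kN/m (0→w₀ over full span):
  R_A = w₀L/6 = 15·12/6 = 30 kN
  R_B = w₀L/3 = 15·12/3 = 60 kN
Superposition: R_A = 154/5 kN, R_B = 306/5 kN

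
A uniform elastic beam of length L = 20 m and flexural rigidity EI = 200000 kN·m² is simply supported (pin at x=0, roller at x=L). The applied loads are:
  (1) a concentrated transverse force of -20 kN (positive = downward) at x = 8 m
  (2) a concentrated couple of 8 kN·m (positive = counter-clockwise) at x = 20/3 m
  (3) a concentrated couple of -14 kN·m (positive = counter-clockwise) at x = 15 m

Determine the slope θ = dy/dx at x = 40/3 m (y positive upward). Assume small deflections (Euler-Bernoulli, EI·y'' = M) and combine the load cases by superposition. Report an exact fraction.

θ(40/3) = -3641/2400000 rad

Load 1 — point force P=-20 kN at a=8 m (b=L-a=12):
  θ_1 = -Pa(2L²-6Lx+3x²+a²)/(6LEI)  [x>a] = -(-20)·8·(2·20²-6·20·(40/3)+3·(40/3)²+8²)/(6·20·200000) = -38/28125 rad
Load 2 — applied couple M₀=8 kN·m at a=20/3 m (b=L-a=40/3):
  θ_2 = (M₀x²/(2L)-M₀(x-a)+C₁)/EI  [x>a] with C₁=M₀(3b²-L²)/(6L)=80/9 = (8·(40/3)²/(2·20)-8·((40/3)-(20/3))+(80/9))/200000 = -1/22500 rad
Load 3 — applied couple M₀=-14 kN·m at a=15 m (b=L-a=5):
  θ_3 = (M₀x²/(2L)+C₁)/EI  [x≤a] with C₁=M₀(3b²-L²)/(6L)=455/12 = ((-14)·(40/3)²/(2·20)+(455/12))/200000 = -7/57600 rad
Superposition: θ = Σ θ_i = -3641/2400000 rad ≈ -0.001517 rad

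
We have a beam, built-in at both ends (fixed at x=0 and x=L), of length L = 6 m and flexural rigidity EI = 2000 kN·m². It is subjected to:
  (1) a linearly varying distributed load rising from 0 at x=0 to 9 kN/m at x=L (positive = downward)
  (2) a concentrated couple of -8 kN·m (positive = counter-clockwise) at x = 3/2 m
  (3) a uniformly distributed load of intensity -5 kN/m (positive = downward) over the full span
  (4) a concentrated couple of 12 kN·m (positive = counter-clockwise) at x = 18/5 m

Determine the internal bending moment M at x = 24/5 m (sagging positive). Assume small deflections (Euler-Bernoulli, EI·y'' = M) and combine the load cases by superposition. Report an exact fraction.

Load 1 — triangular load w₀=9 kN/m (0→w₀ over full span):
  M_1 = 3w₀Lx/20 - w₀L²/30 - w₀x³/(6L) = 3·9·6·(24/5)/20 - 9·6²/30 - 9·(24/5)³/(6·6) = 54/125 kN·m
Load 2 — applied couple M₀=-8 kN·m at a=3/2 m (b=L-a=9/2):
  M_2 = R_Ax - M_A - M₀  [x>a] with R_A=-3/2, M_A=3/2 = (-3/2)·(24/5) - (3/2) - (-8) = -7/10 kN·m
Load 3 — uniform load w=-5 kN/m over full span:
  M_3 = wLx/2 - wL²/12 - wx²/2 = (-5)·6·(24/5)/2 - (-5)·6²/12 - (-5)·(24/5)²/2 = 3/5 kN·m
Load 4 — applied couple M₀=12 kN·m at a=18/5 m (b=L-a=12/5):
  M_4 = R_Ax - M_A - M₀  [x>a] with R_A=72/25, M_A=96/25 = (72/25)·(24/5) - (96/25) - 12 = -252/125 kN·m
Superposition: M = Σ M_i = -421/250 kN·m ≈ -1.684000 kN·m

M(24/5) = -421/250 kN·m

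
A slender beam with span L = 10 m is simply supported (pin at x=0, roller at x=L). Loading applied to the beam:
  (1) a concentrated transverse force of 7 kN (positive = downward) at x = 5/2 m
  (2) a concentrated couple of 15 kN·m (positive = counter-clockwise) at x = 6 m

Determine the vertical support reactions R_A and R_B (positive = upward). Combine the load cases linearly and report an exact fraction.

Load 1 — point force P=7 kN at a=5/2 m (b=L-a=15/2):
  R_A = Pb/L = 7·(15/2)/10 = 21/4 kN
  R_B = Pa/L = 7·(5/2)/10 = 7/4 kN
Load 2 — applied couple M₀=15 kN·m at a=6 m (b=L-a=4):
  R_A = M₀/L = 15/10 = 3/2 kN
  R_B = -M₀/L = -15/10 = -3/2 kN
Superposition: R_A = 27/4 kN, R_B = 1/4 kN

R_A = 27/4 kN, R_B = 1/4 kN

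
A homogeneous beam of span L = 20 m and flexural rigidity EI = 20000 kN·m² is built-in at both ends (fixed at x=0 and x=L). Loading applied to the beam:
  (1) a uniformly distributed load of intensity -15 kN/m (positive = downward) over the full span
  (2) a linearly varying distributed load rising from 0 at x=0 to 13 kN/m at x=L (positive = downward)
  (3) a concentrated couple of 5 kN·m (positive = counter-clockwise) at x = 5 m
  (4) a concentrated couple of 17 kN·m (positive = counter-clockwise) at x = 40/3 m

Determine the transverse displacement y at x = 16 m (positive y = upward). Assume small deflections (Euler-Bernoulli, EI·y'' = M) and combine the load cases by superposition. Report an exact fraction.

y(16) = 591731/9000000 m

Load 1 — uniform load w=-15 kN/m over full span:
  y_1 = -wx²(L-x)²/(24EI) = -(-15)·16²·(20-16)²/(24·20000) = 16/125 m
Load 2 — triangular load w₀=13 kN/m (0→w₀ over full span):
  y_2 = -w₀x²(L-x)²(x+2L)/(120LEI) = -13·16²·(20-16)²·(16+2·20)/(120·20·20000) = -2912/46875 m
Load 3 — applied couple M₀=5 kN·m at a=5 m (b=L-a=15):
  y_3 = (R_Ax³/6 - M_Ax²/2 - M₀(x-a)²/2)/EI  [x>a] with R_A=9/32, M_A=-15/16 = ((9/32)·16³/6 - (-15/16)·16²/2 - 5·(16-5)²/2)/20000 = 19/40000 m
Load 4 — applied couple M₀=17 kN·m at a=40/3 m (b=L-a=20/3):
  y_4 = (R_Ax³/6 - M_Ax²/2 - M₀(x-a)²/2)/EI  [x>a] with R_A=17/15, M_A=17/3 = ((17/15)·16³/6 - (17/3)·16²/2 - 17·(16-(40/3))²/2)/20000 = -17/28125 m
Superposition: y = Σ y_i = 591731/9000000 m ≈ 0.065748 m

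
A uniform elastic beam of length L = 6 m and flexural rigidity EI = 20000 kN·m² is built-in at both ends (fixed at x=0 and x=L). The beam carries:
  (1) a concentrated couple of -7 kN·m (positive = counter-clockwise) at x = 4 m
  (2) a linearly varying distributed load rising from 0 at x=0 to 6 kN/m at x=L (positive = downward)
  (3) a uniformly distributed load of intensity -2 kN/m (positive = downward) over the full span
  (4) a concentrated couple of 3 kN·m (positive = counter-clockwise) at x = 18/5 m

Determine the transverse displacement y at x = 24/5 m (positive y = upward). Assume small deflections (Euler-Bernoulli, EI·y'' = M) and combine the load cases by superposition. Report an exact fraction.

y(24/5) = -10783/156250000 m

Load 1 — applied couple M₀=-7 kN·m at a=4 m (b=L-a=2):
  y_1 = (R_Ax³/6 - M_Ax²/2 - M₀(x-a)²/2)/EI  [x>a] with R_A=-14/9, M_A=-7/3 = ((-14/9)·(24/5)³/6 - (-7/3)·(24/5)²/2 - (-7)·((24/5)-4)²/2)/20000 = 7/312500 m
Load 2 — triangular load w₀=6 kN/m (0→w₀ over full span):
  y_2 = -w₀x²(L-x)²(x+2L)/(120LEI) = -6·(24/5)²·(6-(24/5))²·((24/5)+2·6)/(120·6·20000) = -2268/9765625 m
Load 3 — uniform load w=-2 kN/m over full span:
  y_3 = -wx²(L-x)²/(24EI) = -(-2)·(24/5)²·(6-(24/5))²/(24·20000) = 54/390625 m
Load 4 — applied couple M₀=3 kN·m at a=18/5 m (b=L-a=12/5):
  y_4 = (R_Ax³/6 - M_Ax²/2 - M₀(x-a)²/2)/EI  [x>a] with R_A=18/25, M_A=24/25 = ((18/25)·(24/5)³/6 - (24/25)·(24/5)²/2 - 3·((24/5)-(18/5))²/2)/20000 = 81/31250000 m
Superposition: y = Σ y_i = -10783/156250000 m ≈ -0.000069 m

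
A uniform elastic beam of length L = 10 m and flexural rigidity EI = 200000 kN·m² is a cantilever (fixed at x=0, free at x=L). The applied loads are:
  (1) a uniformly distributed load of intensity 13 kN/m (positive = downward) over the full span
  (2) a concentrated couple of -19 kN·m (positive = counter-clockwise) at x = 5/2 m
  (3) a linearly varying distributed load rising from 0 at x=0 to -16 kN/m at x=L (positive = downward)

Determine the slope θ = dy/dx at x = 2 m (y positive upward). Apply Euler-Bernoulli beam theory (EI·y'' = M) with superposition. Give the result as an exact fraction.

Load 1 — uniform load w=13 kN/m over full span:
  θ_1 = -wx(x²-3Lx+3L²)/(6EI) = -13·2·(2²-3·10·2+3·10²)/(6·200000) = -793/150000 rad
Load 2 — applied couple M₀=-19 kN·m at a=5/2 m (b=L-a=15/2):
  θ_2 = M₀x/EI  [x≤a] = (-19)·2/200000 = -19/100000 rad
Load 3 — triangular load w₀=-16 kN/m (0→w₀ over full span):
  θ_3 = (w₀Lx²/4-w₀L²x/3-w₀x⁴/(24L))/EI = ((-16)·10·2²/4-(-16)·10²·2/3-(-16)·2⁴/(24·10))/200000 = 851/187500 rad
Superposition: θ = Σ θ_i = -469/500000 rad ≈ -0.000938 rad

θ(2) = -469/500000 rad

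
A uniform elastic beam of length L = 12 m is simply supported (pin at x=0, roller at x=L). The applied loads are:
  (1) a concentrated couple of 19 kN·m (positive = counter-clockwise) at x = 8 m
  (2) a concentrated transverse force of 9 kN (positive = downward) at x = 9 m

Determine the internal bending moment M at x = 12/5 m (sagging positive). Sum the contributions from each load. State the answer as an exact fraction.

Load 1 — applied couple M₀=19 kN·m at a=8 m (b=L-a=4):
  M_1 = M₀x/L  [x≤a] = 19·(12/5)/12 = 19/5 kN·m
Load 2 — point force P=9 kN at a=9 m (b=L-a=3):
  M_2 = Pbx/L  [x≤a] = 9·3·(12/5)/12 = 27/5 kN·m
Superposition: M = Σ M_i = 46/5 kN·m ≈ 9.200000 kN·m

M(12/5) = 46/5 kN·m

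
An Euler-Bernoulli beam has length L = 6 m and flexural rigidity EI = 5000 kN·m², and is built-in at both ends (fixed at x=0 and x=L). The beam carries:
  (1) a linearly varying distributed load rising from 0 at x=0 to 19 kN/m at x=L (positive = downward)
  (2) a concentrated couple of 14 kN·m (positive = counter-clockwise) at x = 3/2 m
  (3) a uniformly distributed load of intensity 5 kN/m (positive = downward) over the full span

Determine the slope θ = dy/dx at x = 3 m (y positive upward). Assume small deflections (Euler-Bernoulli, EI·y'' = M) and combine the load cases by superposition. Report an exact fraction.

θ(3) = -69/100000 rad

Load 1 — triangular load w₀=19 kN/m (0→w₀ over full span):
  θ_1 = -w₀(2x(L-x)(L-2x)(x+2L)+x²(L-x)²)/(120LEI) = -19·(2·3·(6-3)·(6-2·3)·(3+2·6)+3²·(6-3)²)/(120·6·5000) = -171/400000 rad
Load 2 — applied couple M₀=14 kN·m at a=3/2 m (b=L-a=9/2):
  θ_2 = (R_Ax²/2 - M_Ax - M₀(x-a))/EI  [x>a] with R_A=21/8, M_A=-21/8 = ((21/8)·3²/2 - (-21/8)·3 - 14·(3-(3/2)))/5000 = -21/80000 rad
Load 3 — uniform load w=5 kN/m over full span:
  θ_3 = -wx(L-x)(L-2x)/(12EI) = -5·3·(6-3)·(6-2·3)/(12·5000) = 0 rad
Superposition: θ = Σ θ_i = -69/100000 rad ≈ -0.000690 rad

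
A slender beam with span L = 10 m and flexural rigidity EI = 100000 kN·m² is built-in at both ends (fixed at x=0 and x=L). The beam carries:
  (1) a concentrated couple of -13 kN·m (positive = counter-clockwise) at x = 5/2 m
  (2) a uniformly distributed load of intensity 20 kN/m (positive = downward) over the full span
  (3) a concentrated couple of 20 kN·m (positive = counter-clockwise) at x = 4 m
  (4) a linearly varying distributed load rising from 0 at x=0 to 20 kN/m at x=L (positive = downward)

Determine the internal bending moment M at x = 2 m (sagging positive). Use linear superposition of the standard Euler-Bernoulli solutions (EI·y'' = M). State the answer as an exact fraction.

M(2) = -7201/400 kN·m

Load 1 — applied couple M₀=-13 kN·m at a=5/2 m (b=L-a=15/2):
  M_1 = R_Ax - M_A  [x≤a] with R_A=-117/80, M_A=39/16 = (-117/80)·2 - (39/16) = -429/80 kN·m
Load 2 — uniform load w=20 kN/m over full span:
  M_2 = wLx/2 - wL²/12 - wx²/2 = 20·10·2/2 - 20·10²/12 - 20·2²/2 = -20/3 kN·m
Load 3 — applied couple M₀=20 kN·m at a=4 m (b=L-a=6):
  M_3 = R_Ax - M_A  [x≤a] with R_A=72/25, M_A=12/5 = (72/25)·2 - (12/5) = 84/25 kN·m
Load 4 — triangular load w₀=20 kN/m (0→w₀ over full span):
  M_4 = 3w₀Lx/20 - w₀L²/30 - w₀x³/(6L) = 3·20·10·2/20 - 20·10²/30 - 20·2³/(6·10) = -28/3 kN·m
Superposition: M = Σ M_i = -7201/400 kN·m ≈ -18.002500 kN·m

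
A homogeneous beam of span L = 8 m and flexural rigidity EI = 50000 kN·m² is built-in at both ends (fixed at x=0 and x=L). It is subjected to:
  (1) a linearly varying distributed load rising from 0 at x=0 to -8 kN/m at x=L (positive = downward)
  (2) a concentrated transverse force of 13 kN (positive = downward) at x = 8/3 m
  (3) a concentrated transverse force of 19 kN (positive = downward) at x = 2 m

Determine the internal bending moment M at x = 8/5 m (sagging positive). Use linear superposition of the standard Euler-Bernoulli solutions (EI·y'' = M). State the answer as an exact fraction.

M(8/5) = 19993/3000 kN·m

Load 1 — triangular load w₀=-8 kN/m (0→w₀ over full span):
  M_1 = 3w₀Lx/20 - w₀L²/30 - w₀x³/(6L) = 3·(-8)·8·(8/5)/20 - (-8)·8²/30 - (-8)·(8/5)³/(6·8) = 896/375 kN·m
Load 2 — point force P=13 kN at a=8/3 m (b=L-a=16/3):
  M_2 = Pb²(3a+b)x/L³ - Pab²/L²  [x≤a] = 13·(16/3)²·(3·(8/3)+(16/3))·(8/5)/8³ - 13·(8/3)·(16/3)²/8² = 0 kN·m
Load 3 — point force P=19 kN at a=2 m (b=L-a=6):
  M_3 = Pb²(3a+b)x/L³ - Pab²/L²  [x≤a] = 19·6²·(3·2+6)·(8/5)/8³ - 19·2·6²/8² = 171/40 kN·m
Superposition: M = Σ M_i = 19993/3000 kN·m ≈ 6.664333 kN·m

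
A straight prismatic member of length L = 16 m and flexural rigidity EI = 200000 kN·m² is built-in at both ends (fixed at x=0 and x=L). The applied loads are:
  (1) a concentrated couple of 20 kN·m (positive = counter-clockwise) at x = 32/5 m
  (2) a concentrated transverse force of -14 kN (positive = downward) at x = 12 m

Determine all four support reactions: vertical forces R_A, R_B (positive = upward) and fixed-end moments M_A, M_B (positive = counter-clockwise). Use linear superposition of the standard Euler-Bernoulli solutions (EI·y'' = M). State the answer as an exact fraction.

R_A = -31/80 kN, M_A = -81/10 kN·m, R_B = -1089/80 kN, M_B = 379/10 kN·m

Load 1 — applied couple M₀=20 kN·m at a=32/5 m (b=L-a=48/5):
  R_A = 6M₀ab/L³ = 6·20·(32/5)·(48/5)/16³ = 9/5 kN
  M_A = M₀b(2a-b)/L² = 20·(48/5)·(2·(32/5)-(48/5))/16² = 12/5 kN·m
  R_B = -6M₀ab/L³ = -6·20·(32/5)·(48/5)/16³ = -9/5 kN
  M_B = M₀a(2b-a)/L² = 20·(32/5)·(2·(48/5)-(32/5))/16² = 32/5 kN·m
Load 2 — point force P=-14 kN at a=12 m (b=L-a=4):
  R_A = Pb²(3a+b)/L³ = (-14)·4²·(3·12+4)/16³ = -35/16 kN
  M_A = Pab²/L² = (-14)·12·4²/16² = -21/2 kN·m
  R_B = Pa²(a+3b)/L³ = (-14)·12²·(12+3·4)/16³ = -189/16 kN
  M_B = -Pa²b/L² = -(-14)·12²·4/16² = 63/2 kN·m
Superposition: R_A = -31/80 kN, M_A = -81/10 kN·m, R_B = -1089/80 kN, M_B = 379/10 kN·m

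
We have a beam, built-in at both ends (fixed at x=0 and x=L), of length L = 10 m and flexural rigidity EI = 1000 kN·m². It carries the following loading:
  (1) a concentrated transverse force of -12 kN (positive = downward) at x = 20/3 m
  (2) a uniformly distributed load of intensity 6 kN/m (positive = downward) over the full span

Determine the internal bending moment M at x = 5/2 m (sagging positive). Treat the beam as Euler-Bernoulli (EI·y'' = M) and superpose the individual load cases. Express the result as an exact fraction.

M(5/2) = 265/36 kN·m

Load 1 — point force P=-12 kN at a=20/3 m (b=L-a=10/3):
  M_1 = Pb²(3a+b)x/L³ - Pab²/L²  [x≤a] = (-12)·(10/3)²·(3·(20/3)+(10/3))·(5/2)/10³ - (-12)·(20/3)·(10/3)²/10² = 10/9 kN·m
Load 2 — uniform load w=6 kN/m over full span:
  M_2 = wLx/2 - wL²/12 - wx²/2 = 6·10·(5/2)/2 - 6·10²/12 - 6·(5/2)²/2 = 25/4 kN·m
Superposition: M = Σ M_i = 265/36 kN·m ≈ 7.361111 kN·m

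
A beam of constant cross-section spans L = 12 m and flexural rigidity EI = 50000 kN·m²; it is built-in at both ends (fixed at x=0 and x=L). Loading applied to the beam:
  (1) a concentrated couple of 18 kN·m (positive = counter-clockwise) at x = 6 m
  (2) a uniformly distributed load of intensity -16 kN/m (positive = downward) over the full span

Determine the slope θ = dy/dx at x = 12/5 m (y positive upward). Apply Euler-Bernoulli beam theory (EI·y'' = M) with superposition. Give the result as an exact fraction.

Load 1 — applied couple M₀=18 kN·m at a=6 m (b=L-a=6):
  θ_1 = (R_Ax²/2 - M_Ax)/EI  [x≤a] with R_A=9/4, M_A=9/2 = ((9/4)·(12/5)²/2 - (9/2)·(12/5))/50000 = -27/312500 rad
Load 2 — uniform load w=-16 kN/m over full span:
  θ_2 = -wx(L-x)(L-2x)/(12EI) = -(-16)·(12/5)·(12-(12/5))·(12-2·(12/5))/(12·50000) = 1728/390625 rad
Superposition: θ = Σ θ_i = 6777/1562500 rad ≈ 0.004337 rad

θ(12/5) = 6777/1562500 rad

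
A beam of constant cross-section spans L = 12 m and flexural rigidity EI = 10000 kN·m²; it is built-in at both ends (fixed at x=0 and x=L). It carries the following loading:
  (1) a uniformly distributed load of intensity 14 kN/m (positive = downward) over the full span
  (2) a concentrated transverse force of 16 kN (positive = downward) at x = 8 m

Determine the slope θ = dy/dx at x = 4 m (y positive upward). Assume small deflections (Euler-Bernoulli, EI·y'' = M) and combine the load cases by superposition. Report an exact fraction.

θ(4) = -292/16875 rad

Load 1 — uniform load w=14 kN/m over full span:
  θ_1 = -wx(L-x)(L-2x)/(12EI) = -14·4·(12-4)·(12-2·4)/(12·10000) = -28/1875 rad
Load 2 — point force P=16 kN at a=8 m (b=L-a=4):
  θ_2 = -Pb²x(2aL-(3a+b)x)/(2L³EI)  [x≤a] = -16·4²·4·(2·8·12-(3·8+4)·4)/(2·12³·10000) = -8/3375 rad
Superposition: θ = Σ θ_i = -292/16875 rad ≈ -0.017304 rad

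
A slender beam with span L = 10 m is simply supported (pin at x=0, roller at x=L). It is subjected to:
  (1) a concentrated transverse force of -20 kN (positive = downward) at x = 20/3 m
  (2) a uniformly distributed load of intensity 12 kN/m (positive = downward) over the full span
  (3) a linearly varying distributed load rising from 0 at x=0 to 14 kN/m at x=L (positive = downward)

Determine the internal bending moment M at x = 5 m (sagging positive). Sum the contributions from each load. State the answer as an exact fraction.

Load 1 — point force P=-20 kN at a=20/3 m (b=L-a=10/3):
  M_1 = Pbx/L  [x≤a] = (-20)·(10/3)·5/10 = -100/3 kN·m
Load 2 — uniform load w=12 kN/m over full span:
  M_2 = wx(L-x)/2 = 12·5·(10-5)/2 = 150 kN·m
Load 3 — triangular load w₀=14 kN/m (0→w₀ over full span):
  M_3 = w₀Lx/6 - w₀x³/(6L) = 14·10·5/6 - 14·5³/(6·10) = 175/2 kN·m
Superposition: M = Σ M_i = 1225/6 kN·m ≈ 204.166667 kN·m

M(5) = 1225/6 kN·m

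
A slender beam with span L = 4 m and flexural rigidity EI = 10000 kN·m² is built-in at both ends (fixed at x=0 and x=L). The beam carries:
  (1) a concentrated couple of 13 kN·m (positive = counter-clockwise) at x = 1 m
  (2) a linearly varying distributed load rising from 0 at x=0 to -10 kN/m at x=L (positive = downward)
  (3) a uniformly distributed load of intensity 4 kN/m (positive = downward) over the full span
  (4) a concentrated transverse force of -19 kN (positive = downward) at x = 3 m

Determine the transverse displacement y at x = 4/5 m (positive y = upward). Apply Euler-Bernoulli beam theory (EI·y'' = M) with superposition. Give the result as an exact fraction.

y(4/5) = 9787/46875000 m

Load 1 — applied couple M₀=13 kN·m at a=1 m (b=L-a=3):
  y_1 = (R_Ax³/6 - M_Ax²/2)/EI  [x≤a] with R_A=117/32, M_A=-39/16 = ((117/32)·(4/5)³/6 - (-39/16)·(4/5)²/2)/10000 = 273/2500000 m
Load 2 — triangular load w₀=-10 kN/m (0→w₀ over full span):
  y_2 = -w₀x²(L-x)²(x+2L)/(120LEI) = -(-10)·(4/5)²·(4-(4/5))²·((4/5)+2·4)/(120·4·10000) = 704/5859375 m
Load 3 — uniform load w=4 kN/m over full span:
  y_3 = -wx²(L-x)²/(24EI) = -4·(4/5)²·(4-(4/5))²/(24·10000) = -128/1171875 m
Load 4 — point force P=-19 kN at a=3 m (b=L-a=1):
  y_4 = -Pb²x²(3aL-(3a+b)x)/(6L³EI)  [x≤a] = -(-19)·1²·(4/5)²·(3·3·4-(3·3+1)·(4/5))/(6·4³·10000) = 133/1500000 m
Superposition: y = Σ y_i = 9787/46875000 m ≈ 0.000209 m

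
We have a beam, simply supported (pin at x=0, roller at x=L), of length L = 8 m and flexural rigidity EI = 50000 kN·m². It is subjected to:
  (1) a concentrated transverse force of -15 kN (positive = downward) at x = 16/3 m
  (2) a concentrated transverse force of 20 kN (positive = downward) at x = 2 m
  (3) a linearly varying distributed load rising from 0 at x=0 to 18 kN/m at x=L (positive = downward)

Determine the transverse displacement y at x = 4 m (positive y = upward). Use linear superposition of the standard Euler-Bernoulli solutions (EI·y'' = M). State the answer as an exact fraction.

y(4) = -331/33750 m

Load 1 — point force P=-15 kN at a=16/3 m (b=L-a=8/3):
  y_1 = -Pbx(L²-b²-x²)/(6LEI)  [x≤a] = -(-15)·(8/3)·4·(8²-(8/3)²-4²)/(6·8·50000) = 46/16875 m
Load 2 — point force P=20 kN at a=2 m (b=L-a=6):
  y_2 = -Pa(L-x)(2Lx-a²-x²)/(6LEI)  [x>a] = -20·2·(8-4)·(2·8·4-2²-4²)/(6·8·50000) = -11/3750 m
Load 3 — triangular load w₀=18 kN/m (0→w₀ over full span):
  y_3 = -w₀x(7L⁴-10L²x²+3x⁴)/(360LEI) = -18·4·(7·8⁴-10·8²·4²+3·4⁴)/(360·8·50000) = -6/625 m
Superposition: y = Σ y_i = -331/33750 m ≈ -0.009807 m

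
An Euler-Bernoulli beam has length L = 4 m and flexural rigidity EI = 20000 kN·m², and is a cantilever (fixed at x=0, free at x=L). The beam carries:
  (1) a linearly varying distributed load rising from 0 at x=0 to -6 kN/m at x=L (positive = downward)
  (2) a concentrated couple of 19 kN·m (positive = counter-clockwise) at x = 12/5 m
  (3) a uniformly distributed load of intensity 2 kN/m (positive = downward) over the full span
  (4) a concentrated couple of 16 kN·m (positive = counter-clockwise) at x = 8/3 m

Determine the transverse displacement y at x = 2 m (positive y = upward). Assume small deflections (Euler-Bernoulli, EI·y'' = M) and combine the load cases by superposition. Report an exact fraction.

Load 1 — triangular load w₀=-6 kN/m (0→w₀ over full span):
  y_1 = (w₀Lx³/12-w₀L²x²/6-w₀x⁵/(120L))/EI = ((-6)·4·2³/12-(-6)·4²·2²/6-(-6)·2⁵/(120·4))/20000 = 121/50000 m
Load 2 — applied couple M₀=19 kN·m at a=12/5 m (b=L-a=8/5):
  y_2 = M₀x²/(2EI)  [x≤a] = 19·2²/(2·20000) = 19/10000 m
Load 3 — uniform load w=2 kN/m over full span:
  y_3 = -wx²(x²-4Lx+6L²)/(24EI) = -2·2²·(2²-4·4·2+6·4²)/(24·20000) = -17/15000 m
Load 4 — applied couple M₀=16 kN·m at a=8/3 m (b=L-a=4/3):
  y_4 = M₀x²/(2EI)  [x≤a] = 16·2²/(2·20000) = 1/625 m
Superposition: y = Σ y_i = 359/75000 m ≈ 0.004787 m

y(2) = 359/75000 m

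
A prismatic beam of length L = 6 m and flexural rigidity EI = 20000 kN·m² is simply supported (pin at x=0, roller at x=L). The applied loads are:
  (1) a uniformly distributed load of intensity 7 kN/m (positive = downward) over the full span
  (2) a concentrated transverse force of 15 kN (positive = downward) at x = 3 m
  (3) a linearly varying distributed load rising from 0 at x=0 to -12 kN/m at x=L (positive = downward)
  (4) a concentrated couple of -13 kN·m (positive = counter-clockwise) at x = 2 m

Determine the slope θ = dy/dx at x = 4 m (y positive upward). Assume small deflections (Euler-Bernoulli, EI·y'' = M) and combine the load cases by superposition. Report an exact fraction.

Load 1 — uniform load w=7 kN/m over full span:
  θ_1 = -w(L³-6Lx²+4x³)/(24EI) = -7·(6³-6·6·4²+4·4³)/(24·20000) = 91/60000 rad
Load 2 — point force P=15 kN at a=3 m (b=L-a=3):
  θ_2 = -Pa(2L²-6Lx+3x²+a²)/(6LEI)  [x>a] = -15·3·(2·6²-6·6·4+3·4²+3²)/(6·6·20000) = 3/3200 rad
Load 3 — triangular load w₀=-12 kN/m (0→w₀ over full span):
  θ_3 = -w₀(7L⁴-30L²x²+15x⁴)/(360LEI) = -(-12)·(7·6⁴-30·6²·4²+15·4⁴)/(360·6·20000) = -91/75000 rad
Load 4 — applied couple M₀=-13 kN·m at a=2 m (b=L-a=4):
  θ_4 = (M₀x²/(2L)-M₀(x-a)+C₁)/EI  [x>a] with C₁=M₀(3b²-L²)/(6L)=-13/3 = ((-13)·4²/(2·6)-(-13)·(4-2)+(-13/3))/20000 = 13/60000 rad
Superposition: θ = Σ θ_i = 583/400000 rad ≈ 0.001458 rad

θ(4) = 583/400000 rad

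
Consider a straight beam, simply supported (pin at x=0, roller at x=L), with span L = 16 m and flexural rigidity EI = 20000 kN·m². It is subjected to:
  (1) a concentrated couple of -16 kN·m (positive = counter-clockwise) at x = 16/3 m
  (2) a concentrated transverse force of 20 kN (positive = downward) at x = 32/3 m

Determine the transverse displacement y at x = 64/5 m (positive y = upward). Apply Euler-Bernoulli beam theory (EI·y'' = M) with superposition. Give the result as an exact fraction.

y(64/5) = -324032/6328125 m

Load 1 — applied couple M₀=-16 kN·m at a=16/3 m (b=L-a=32/3):
  y_1 = (M₀x³/(6L)-M₀(x-a)²/2+C₁x)/EI  [x>a] with C₁=M₀(3b²-L²)/(6L)=-128/9 = ((-16)·(64/5)³/(6·16)-(-16)·((64/5)-(16/3))²/2+(-128/9)·(64/5))/20000 = -3008/703125 m
Load 2 — point force P=20 kN at a=32/3 m (b=L-a=16/3):
  y_2 = -Pa(L-x)(2Lx-a²-x²)/(6LEI)  [x>a] = -20·(32/3)·(16-(64/5))·(2·16·(64/5)-(32/3)²-(64/5)²)/(6·16·20000) = -59392/1265625 m
Superposition: y = Σ y_i = -324032/6328125 m ≈ -0.051205 m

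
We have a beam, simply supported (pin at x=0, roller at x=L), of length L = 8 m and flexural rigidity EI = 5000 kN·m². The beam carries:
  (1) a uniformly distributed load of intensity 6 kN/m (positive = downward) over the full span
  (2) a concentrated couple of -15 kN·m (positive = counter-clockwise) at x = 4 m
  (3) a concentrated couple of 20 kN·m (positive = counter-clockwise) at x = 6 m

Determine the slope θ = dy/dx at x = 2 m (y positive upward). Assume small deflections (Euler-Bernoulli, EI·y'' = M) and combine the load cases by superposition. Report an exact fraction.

θ(2) = -1241/60000 rad

Load 1 — uniform load w=6 kN/m over full span:
  θ_1 = -w(L³-6Lx²+4x³)/(24EI) = -6·(8³-6·8·2²+4·2³)/(24·5000) = -11/625 rad
Load 2 — applied couple M₀=-15 kN·m at a=4 m (b=L-a=4):
  θ_2 = (M₀x²/(2L)+C₁)/EI  [x≤a] with C₁=M₀(3b²-L²)/(6L)=5 = ((-15)·2²/(2·8)+5)/5000 = 1/4000 rad
Load 3 — applied couple M₀=20 kN·m at a=6 m (b=L-a=2):
  θ_3 = (M₀x²/(2L)+C₁)/EI  [x≤a] with C₁=M₀(3b²-L²)/(6L)=-65/3 = (20·2²/(2·8)+(-65/3))/5000 = -1/300 rad
Superposition: θ = Σ θ_i = -1241/60000 rad ≈ -0.020683 rad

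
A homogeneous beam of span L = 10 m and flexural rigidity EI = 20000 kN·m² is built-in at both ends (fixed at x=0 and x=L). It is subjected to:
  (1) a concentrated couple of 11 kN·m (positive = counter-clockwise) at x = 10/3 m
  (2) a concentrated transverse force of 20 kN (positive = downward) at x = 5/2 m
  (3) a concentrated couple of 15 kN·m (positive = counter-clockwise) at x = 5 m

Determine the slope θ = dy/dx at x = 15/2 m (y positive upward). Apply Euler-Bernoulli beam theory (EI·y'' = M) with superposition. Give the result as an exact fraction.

Load 1 — applied couple M₀=11 kN·m at a=10/3 m (b=L-a=20/3):
  θ_1 = (R_Ax²/2 - M_Ax - M₀(x-a))/EI  [x>a] with R_A=22/15, M_A=0 = ((22/15)·(15/2)²/2 - 0·(15/2) - 11·((15/2)-(10/3)))/20000 = -11/48000 rad
Load 2 — point force P=20 kN at a=5/2 m (b=L-a=15/2):
  θ_2 = Pa²(L-x)(2bL-(3b+a)(L-x))/(2L³EI)  [x>a] = 20·(5/2)²·(10-(15/2))·(2·(15/2)·10-(3·(15/2)+(5/2))·(10-(15/2)))/(2·10³·20000) = 7/10240 rad
Load 3 — applied couple M₀=15 kN·m at a=5 m (b=L-a=5):
  θ_3 = (R_Ax²/2 - M_Ax - M₀(x-a))/EI  [x>a] with R_A=9/4, M_A=15/4 = ((9/4)·(15/2)²/2 - (15/4)·(15/2) - 15·((15/2)-5))/20000 = -3/25600 rad
Superposition: θ = Σ θ_i = 259/768000 rad ≈ 0.000337 rad

θ(15/2) = 259/768000 rad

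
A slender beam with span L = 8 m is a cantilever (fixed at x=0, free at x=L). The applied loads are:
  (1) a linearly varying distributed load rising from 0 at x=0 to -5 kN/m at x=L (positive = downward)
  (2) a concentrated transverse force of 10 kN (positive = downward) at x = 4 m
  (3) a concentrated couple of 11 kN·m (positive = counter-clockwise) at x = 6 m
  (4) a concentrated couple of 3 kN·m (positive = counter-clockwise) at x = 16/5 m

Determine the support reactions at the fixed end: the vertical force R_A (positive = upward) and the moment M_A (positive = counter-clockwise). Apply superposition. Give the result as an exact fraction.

R_A = -10 kN, M_A = -242/3 kN·m

Load 1 — triangular load w₀=-5 kN/m (0→w₀ over full span):
  R_A = w₀L/2 = (-5)·8/2 = -20 kN
  M_A = w₀L²/3 = (-5)·8²/3 = -320/3 kN·m
Load 2 — point force P=10 kN at a=4 m (b=L-a=4):
  R_A = P = 10 kN
  M_A = Pa = 10·4 = 40 kN·m
Load 3 — applied couple M₀=11 kN·m at a=6 m (b=L-a=2):
  R_A = 0 kN
  M_A = -M₀ = -11 kN·m
Load 4 — applied couple M₀=3 kN·m at a=16/5 m (b=L-a=24/5):
  R_A = 0 kN
  M_A = -M₀ = -3 kN·m
Superposition: R_A = -10 kN, M_A = -242/3 kN·m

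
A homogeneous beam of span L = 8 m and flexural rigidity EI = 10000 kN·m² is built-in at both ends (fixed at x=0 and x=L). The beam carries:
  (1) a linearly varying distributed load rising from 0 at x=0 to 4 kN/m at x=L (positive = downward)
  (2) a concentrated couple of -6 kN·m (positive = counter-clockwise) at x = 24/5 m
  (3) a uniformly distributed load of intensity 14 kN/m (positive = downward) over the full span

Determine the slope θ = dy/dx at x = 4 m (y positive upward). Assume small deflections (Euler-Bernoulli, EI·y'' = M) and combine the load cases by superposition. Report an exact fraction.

Load 1 — triangular load w₀=4 kN/m (0→w₀ over full span):
  θ_1 = -w₀(2x(L-x)(L-2x)(x+2L)+x²(L-x)²)/(120LEI) = -4·(2·4·(8-4)·(8-2·4)·(4+2·8)+4²·(8-4)²)/(120·8·10000) = -1/9375 rad
Load 2 — applied couple M₀=-6 kN·m at a=24/5 m (b=L-a=16/5):
  θ_2 = (R_Ax²/2 - M_Ax)/EI  [x≤a] with R_A=-27/25, M_A=-48/25 = ((-27/25)·4²/2 - (-48/25)·4)/10000 = -3/31250 rad
Load 3 — uniform load w=14 kN/m over full span:
  θ_3 = -wx(L-x)(L-2x)/(12EI) = -14·4·(8-4)·(8-2·4)/(12·10000) = 0 rad
Superposition: θ = Σ θ_i = -19/93750 rad ≈ -0.000203 rad

θ(4) = -19/93750 rad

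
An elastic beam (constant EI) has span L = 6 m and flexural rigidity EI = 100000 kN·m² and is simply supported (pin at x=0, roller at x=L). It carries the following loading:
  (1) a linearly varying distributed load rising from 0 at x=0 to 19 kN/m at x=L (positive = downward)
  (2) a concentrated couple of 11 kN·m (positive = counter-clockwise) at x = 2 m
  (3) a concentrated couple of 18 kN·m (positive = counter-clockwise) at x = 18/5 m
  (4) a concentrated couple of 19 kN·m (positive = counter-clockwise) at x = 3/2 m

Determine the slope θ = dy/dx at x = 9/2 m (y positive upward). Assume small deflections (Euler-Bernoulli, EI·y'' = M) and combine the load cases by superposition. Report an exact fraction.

Load 1 — triangular load w₀=19 kN/m (0→w₀ over full span):
  θ_1 = -w₀(7L⁴-30L²x²+15x⁴)/(360LEI) = -19·(7·6⁴-30·6²·(9/2)²+15·(9/2)⁴)/(360·6·100000) = 74841/128000000 rad
Load 2 — applied couple M₀=11 kN·m at a=2 m (b=L-a=4):
  θ_2 = (M₀x²/(2L)-M₀(x-a)+C₁)/EI  [x>a] with C₁=M₀(3b²-L²)/(6L)=11/3 = (11·(9/2)²/(2·6)-11·((9/2)-2)+(11/3))/100000 = -253/4800000 rad
Load 3 — applied couple M₀=18 kN·m at a=18/5 m (b=L-a=12/5):
  θ_3 = (M₀x²/(2L)-M₀(x-a)+C₁)/EI  [x>a] with C₁=M₀(3b²-L²)/(6L)=-234/25 = (18·(9/2)²/(2·6)-18·((9/2)-(18/5))+(-234/25))/100000 = 963/20000000 rad
Load 4 — applied couple M₀=19 kN·m at a=3/2 m (b=L-a=9/2):
  θ_4 = (M₀x²/(2L)-M₀(x-a)+C₁)/EI  [x>a] with C₁=M₀(3b²-L²)/(6L)=209/16 = (19·(9/2)²/(2·6)-19·((9/2)-(3/2))+(209/16))/100000 = -19/160000 rad
Superposition: θ = Σ θ_i = 885863/1920000000 rad ≈ 0.000461 rad

θ(9/2) = 885863/1920000000 rad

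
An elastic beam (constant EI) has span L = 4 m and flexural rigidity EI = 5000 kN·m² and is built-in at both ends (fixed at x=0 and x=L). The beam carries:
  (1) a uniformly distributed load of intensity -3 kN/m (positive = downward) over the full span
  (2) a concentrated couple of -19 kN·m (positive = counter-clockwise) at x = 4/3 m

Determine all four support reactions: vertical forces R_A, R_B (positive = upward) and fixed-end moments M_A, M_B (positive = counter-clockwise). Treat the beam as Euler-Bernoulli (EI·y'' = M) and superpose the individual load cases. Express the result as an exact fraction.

R_A = -37/3 kN, M_A = -4 kN·m, R_B = 1/3 kN, M_B = -7/3 kN·m

Load 1 — uniform load w=-3 kN/m over full span:
  R_A = wL/2 = (-3)·4/2 = -6 kN
  M_A = wL²/12 = (-3)·4²/12 = -4 kN·m
  R_B = wL/2 = (-3)·4/2 = -6 kN
  M_B = -wL²/12 = -(-3)·4²/12 = 4 kN·m
Load 2 — applied couple M₀=-19 kN·m at a=4/3 m (b=L-a=8/3):
  R_A = 6M₀ab/L³ = 6·(-19)·(4/3)·(8/3)/4³ = -19/3 kN
  M_A = M₀b(2a-b)/L² = (-19)·(8/3)·(2·(4/3)-(8/3))/4² = 0 kN·m
  R_B = -6M₀ab/L³ = -6·(-19)·(4/3)·(8/3)/4³ = 19/3 kN
  M_B = M₀a(2b-a)/L² = (-19)·(4/3)·(2·(8/3)-(4/3))/4² = -19/3 kN·m
Superposition: R_A = -37/3 kN, M_A = -4 kN·m, R_B = 1/3 kN, M_B = -7/3 kN·m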